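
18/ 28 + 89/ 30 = 379/ 105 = 3.61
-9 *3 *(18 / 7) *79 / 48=-6399 / 56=-114.27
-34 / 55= -0.62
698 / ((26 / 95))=33155 / 13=2550.38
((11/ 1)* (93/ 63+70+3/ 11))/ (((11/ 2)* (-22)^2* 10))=0.03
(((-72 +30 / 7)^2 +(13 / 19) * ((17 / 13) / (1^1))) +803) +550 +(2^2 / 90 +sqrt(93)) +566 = 6514.81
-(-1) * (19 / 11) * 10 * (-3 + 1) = -380 / 11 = -34.55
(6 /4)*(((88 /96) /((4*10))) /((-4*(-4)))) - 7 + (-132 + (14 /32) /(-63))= -6405341 /46080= -139.00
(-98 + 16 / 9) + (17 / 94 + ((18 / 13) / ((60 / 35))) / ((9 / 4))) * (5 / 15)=-352091 / 3666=-96.04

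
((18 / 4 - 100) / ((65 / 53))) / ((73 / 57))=-577011 / 9490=-60.80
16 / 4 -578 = -574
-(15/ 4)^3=-3375/ 64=-52.73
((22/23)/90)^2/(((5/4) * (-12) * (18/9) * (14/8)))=-242/112478625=-0.00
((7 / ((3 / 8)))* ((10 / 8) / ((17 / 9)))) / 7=30 / 17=1.76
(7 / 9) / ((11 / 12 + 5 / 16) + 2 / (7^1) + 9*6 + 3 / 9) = 784 / 56295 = 0.01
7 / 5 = 1.40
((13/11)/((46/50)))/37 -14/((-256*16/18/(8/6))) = 279781/2396416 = 0.12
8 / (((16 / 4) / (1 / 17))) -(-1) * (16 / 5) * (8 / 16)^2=78 / 85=0.92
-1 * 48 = -48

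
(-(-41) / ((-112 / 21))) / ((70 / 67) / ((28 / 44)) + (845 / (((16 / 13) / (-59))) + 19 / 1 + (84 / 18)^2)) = 0.00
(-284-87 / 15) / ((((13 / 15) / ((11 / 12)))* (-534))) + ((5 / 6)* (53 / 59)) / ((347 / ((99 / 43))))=0.58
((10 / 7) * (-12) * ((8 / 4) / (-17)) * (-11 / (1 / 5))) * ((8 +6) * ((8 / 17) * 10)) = -2112000 / 289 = -7307.96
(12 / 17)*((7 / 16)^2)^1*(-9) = -1323 / 1088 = -1.22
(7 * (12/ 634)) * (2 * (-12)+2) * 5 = -4620/ 317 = -14.57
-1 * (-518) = 518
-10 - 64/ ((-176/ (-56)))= -334/ 11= -30.36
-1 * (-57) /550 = 0.10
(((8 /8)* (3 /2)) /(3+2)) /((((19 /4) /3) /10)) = 1.89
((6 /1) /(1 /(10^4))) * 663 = 39780000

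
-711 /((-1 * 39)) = 237 /13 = 18.23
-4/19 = -0.21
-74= -74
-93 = -93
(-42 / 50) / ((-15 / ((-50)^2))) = 140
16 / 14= 1.14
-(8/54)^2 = -16/729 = -0.02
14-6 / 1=8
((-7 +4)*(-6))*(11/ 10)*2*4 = 792/ 5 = 158.40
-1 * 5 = -5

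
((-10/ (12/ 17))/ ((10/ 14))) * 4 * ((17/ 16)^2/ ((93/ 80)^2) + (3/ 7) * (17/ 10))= -16096433/ 129735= -124.07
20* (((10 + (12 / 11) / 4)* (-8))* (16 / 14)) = -144640 / 77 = -1878.44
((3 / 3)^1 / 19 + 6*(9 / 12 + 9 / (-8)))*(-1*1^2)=167 / 76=2.20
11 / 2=5.50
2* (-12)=-24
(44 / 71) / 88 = 1 / 142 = 0.01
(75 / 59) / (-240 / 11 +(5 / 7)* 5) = -1155 / 16579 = -0.07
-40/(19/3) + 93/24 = -371/152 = -2.44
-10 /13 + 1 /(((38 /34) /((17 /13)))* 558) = -105731 /137826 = -0.77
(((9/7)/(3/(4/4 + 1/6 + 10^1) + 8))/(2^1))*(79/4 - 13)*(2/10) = 16281/155120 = 0.10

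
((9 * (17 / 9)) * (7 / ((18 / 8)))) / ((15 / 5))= 476 / 27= 17.63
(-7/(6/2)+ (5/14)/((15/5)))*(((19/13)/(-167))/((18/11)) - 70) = 84805739/547092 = 155.01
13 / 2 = 6.50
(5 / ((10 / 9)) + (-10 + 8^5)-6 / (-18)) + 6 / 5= 982921 / 30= 32764.03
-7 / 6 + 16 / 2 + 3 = 59 / 6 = 9.83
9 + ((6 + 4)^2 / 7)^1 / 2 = 113 / 7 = 16.14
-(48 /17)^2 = -2304 /289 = -7.97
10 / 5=2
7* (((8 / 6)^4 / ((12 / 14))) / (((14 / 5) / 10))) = 22400 / 243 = 92.18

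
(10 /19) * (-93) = -48.95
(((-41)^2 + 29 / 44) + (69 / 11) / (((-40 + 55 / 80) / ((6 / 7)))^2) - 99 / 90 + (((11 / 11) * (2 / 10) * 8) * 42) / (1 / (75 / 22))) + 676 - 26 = 2559.65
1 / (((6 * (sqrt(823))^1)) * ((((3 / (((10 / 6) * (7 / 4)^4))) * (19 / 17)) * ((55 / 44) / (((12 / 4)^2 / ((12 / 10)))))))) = 204085 * sqrt(823) / 36027648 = 0.16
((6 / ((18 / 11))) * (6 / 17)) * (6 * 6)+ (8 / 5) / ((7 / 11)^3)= 1539296 / 29155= 52.80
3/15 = 0.20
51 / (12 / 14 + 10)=357 / 76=4.70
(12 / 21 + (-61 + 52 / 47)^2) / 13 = 55478411 / 201019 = 275.99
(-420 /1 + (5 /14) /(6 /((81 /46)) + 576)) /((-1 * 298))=91986585 /65266768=1.41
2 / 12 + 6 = 37 / 6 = 6.17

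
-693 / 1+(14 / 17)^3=-3401965 / 4913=-692.44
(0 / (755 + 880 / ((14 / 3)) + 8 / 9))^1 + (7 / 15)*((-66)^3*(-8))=5366592 / 5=1073318.40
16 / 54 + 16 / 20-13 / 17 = 0.33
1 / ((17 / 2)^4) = 16 / 83521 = 0.00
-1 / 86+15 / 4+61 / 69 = 54859 / 11868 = 4.62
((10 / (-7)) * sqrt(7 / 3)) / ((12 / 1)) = -5 * sqrt(21) / 126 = -0.18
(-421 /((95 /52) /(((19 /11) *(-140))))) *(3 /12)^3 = 38311 /44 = 870.70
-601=-601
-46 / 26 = -23 / 13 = -1.77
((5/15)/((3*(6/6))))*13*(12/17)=52/51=1.02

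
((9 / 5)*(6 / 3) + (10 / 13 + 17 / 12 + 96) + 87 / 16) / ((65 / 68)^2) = 96681193 / 823875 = 117.35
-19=-19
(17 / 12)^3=4913 / 1728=2.84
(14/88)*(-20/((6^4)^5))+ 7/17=281524199884848557/683701628291776512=0.41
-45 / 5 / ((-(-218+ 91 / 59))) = -59 / 1419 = -0.04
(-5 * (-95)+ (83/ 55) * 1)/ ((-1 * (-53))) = 26208/ 2915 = 8.99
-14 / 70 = -1 / 5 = -0.20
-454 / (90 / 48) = -3632 / 15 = -242.13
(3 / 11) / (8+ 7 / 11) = 3 / 95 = 0.03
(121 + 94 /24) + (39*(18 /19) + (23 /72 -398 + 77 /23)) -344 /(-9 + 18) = -8517019 /31464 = -270.69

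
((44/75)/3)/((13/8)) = 352/2925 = 0.12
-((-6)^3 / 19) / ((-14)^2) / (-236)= -27 / 109858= -0.00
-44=-44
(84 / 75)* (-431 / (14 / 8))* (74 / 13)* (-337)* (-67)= -11522154016 / 325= -35452781.59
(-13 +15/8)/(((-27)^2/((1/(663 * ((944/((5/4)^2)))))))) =-2225/58401368064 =-0.00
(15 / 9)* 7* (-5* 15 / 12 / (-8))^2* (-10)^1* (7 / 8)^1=-765625 / 12288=-62.31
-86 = -86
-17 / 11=-1.55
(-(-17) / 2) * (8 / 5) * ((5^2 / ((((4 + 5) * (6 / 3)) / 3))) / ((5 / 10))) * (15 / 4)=425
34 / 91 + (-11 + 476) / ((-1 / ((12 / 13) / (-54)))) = 2272 / 273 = 8.32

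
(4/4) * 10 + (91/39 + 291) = 910/3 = 303.33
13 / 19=0.68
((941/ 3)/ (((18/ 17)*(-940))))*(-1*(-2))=-15997/ 25380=-0.63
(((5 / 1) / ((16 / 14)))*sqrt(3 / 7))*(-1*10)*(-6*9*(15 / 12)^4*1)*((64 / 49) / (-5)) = -84375*sqrt(21) / 392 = -986.36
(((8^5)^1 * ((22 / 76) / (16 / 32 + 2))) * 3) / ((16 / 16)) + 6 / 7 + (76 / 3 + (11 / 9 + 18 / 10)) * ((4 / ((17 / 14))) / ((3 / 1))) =696824710 / 61047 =11414.56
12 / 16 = 3 / 4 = 0.75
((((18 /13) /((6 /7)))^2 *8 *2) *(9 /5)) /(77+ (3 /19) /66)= 8848224 /9066005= 0.98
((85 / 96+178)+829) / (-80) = -96757 / 7680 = -12.60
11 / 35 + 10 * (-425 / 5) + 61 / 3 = -87082 / 105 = -829.35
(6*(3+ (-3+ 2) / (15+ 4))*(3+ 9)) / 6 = 672 / 19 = 35.37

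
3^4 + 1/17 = 1378/17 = 81.06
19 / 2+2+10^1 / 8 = 51 / 4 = 12.75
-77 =-77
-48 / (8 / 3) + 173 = 155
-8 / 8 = -1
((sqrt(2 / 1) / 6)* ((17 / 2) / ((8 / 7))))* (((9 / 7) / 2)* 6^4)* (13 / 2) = 53703* sqrt(2) / 8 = 9493.44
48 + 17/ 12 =593/ 12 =49.42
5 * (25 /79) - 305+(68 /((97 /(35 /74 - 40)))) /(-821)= -70621402380 /232778951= -303.38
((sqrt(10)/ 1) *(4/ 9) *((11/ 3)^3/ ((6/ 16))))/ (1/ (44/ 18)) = 937024 *sqrt(10)/ 6561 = 451.63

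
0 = 0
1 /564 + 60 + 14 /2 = 37789 /564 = 67.00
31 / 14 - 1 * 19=-235 / 14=-16.79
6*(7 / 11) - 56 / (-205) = 4.09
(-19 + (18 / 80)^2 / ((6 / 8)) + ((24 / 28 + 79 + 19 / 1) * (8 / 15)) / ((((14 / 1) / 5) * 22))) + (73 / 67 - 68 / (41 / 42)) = -153948363127 / 1776759600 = -86.65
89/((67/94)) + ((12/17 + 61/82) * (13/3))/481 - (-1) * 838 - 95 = 8997453305/10367178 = 867.88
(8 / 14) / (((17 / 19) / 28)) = 304 / 17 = 17.88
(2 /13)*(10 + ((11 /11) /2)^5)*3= 4.63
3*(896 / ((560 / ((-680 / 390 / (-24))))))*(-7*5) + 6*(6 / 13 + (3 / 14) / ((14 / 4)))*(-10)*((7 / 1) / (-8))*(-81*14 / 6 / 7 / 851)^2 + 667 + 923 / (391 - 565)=100648930861 / 154959441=649.52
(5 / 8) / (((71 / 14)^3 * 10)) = 343 / 715822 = 0.00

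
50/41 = 1.22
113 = 113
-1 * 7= -7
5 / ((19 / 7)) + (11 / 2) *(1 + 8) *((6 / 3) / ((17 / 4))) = 8119 / 323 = 25.14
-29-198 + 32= -195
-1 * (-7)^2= -49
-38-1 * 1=-39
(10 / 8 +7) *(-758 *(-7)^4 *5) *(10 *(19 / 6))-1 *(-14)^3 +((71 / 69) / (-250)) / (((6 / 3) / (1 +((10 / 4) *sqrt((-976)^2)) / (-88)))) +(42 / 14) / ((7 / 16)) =-526278636455886 / 221375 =-2377317386.59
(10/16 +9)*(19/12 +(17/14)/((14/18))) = 20339/672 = 30.27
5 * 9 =45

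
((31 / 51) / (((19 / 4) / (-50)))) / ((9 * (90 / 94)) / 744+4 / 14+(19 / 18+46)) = -60704448 / 449261023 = -0.14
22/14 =11/7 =1.57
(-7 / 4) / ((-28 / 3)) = 3 / 16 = 0.19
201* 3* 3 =1809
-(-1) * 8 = 8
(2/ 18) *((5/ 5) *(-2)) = -2/ 9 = -0.22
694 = 694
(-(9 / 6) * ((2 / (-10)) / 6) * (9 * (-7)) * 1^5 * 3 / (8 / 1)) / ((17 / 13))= -2457 / 2720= -0.90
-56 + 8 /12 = -166 /3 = -55.33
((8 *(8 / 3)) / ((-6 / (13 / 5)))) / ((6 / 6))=-416 / 45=-9.24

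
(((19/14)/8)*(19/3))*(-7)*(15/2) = -56.41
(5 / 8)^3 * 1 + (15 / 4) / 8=365 / 512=0.71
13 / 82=0.16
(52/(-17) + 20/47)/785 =-2104/627215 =-0.00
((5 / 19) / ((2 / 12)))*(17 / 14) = 255 / 133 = 1.92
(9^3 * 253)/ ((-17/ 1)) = -184437/ 17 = -10849.24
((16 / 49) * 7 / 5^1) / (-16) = -1 / 35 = -0.03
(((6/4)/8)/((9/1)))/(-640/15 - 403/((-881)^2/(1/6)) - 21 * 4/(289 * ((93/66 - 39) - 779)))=-4029738653485/8252852652389176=-0.00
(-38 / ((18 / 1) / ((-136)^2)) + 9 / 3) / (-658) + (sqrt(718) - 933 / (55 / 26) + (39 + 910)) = sqrt(718) + 184769749 / 325710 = 594.08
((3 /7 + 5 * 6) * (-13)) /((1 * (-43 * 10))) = 2769 /3010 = 0.92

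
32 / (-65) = -32 / 65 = -0.49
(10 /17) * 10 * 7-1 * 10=530 /17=31.18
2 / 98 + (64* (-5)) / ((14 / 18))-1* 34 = -21825 / 49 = -445.41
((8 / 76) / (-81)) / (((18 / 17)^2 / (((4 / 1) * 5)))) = -2890 / 124659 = -0.02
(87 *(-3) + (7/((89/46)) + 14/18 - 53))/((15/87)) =-7191797/4005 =-1795.70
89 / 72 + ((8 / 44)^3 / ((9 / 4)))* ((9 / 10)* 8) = 601511 / 479160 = 1.26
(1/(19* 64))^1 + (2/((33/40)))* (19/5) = 369697/40128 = 9.21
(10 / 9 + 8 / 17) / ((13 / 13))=242 / 153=1.58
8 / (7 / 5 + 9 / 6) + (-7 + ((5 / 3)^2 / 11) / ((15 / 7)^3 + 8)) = -2560772 / 605781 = -4.23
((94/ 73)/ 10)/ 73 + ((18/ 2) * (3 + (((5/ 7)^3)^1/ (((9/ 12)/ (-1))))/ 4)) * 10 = 259.07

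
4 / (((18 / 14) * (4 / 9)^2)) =63 / 4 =15.75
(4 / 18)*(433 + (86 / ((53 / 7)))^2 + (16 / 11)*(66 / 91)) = 287862910 / 2300571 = 125.13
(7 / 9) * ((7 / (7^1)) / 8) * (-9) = -7 / 8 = -0.88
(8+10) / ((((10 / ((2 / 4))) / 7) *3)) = 21 / 10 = 2.10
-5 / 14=-0.36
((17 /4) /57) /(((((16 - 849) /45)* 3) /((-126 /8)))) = 45 /2128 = 0.02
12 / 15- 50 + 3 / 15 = -49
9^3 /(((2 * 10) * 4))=729 /80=9.11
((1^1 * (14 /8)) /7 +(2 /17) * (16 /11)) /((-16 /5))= -1575 /11968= -0.13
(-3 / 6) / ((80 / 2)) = -1 / 80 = -0.01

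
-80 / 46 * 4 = -160 / 23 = -6.96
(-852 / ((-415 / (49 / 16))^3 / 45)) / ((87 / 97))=7292237967 / 424494668800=0.02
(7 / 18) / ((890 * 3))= 0.00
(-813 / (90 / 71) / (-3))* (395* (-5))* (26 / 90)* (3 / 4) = -19760507 / 216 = -91483.83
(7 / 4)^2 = 49 / 16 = 3.06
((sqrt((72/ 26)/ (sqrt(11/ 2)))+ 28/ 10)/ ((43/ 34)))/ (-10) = -0.31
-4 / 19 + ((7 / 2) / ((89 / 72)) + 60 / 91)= 504772 / 153881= 3.28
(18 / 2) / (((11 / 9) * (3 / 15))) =405 / 11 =36.82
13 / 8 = 1.62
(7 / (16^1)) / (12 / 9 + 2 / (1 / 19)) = 21 / 1888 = 0.01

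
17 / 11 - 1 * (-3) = 50 / 11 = 4.55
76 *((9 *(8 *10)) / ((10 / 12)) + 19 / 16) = 65754.25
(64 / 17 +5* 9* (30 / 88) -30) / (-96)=8149 / 71808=0.11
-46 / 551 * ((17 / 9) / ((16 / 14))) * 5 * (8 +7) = -68425 / 6612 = -10.35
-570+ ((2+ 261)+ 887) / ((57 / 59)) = 35360 / 57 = 620.35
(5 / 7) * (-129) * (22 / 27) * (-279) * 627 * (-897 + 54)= -77502899430 / 7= -11071842775.71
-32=-32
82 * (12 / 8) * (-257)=-31611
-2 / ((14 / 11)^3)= -1331 / 1372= -0.97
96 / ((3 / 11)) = 352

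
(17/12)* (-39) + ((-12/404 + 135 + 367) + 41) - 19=189363/404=468.72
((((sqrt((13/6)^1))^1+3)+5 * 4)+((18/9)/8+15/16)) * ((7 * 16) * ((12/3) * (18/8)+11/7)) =592 * sqrt(78)/3+28638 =30380.80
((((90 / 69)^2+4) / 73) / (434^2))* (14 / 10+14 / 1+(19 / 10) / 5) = 297453 / 45460897825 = 0.00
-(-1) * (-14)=-14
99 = 99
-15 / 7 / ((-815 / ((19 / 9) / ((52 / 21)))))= 0.00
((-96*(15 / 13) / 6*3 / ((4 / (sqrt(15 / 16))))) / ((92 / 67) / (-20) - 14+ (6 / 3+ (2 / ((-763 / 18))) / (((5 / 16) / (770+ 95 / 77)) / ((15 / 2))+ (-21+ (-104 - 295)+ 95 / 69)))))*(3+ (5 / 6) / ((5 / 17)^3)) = 11286712326336083301*sqrt(15) / 1100618060457350786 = 39.72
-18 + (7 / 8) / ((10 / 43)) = -1139 / 80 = -14.24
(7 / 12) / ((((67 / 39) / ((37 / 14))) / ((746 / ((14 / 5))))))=897065 / 3752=239.09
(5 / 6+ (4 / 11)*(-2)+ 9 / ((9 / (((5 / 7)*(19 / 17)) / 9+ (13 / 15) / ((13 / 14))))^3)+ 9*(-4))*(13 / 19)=-127641266416204463 / 5199238335579750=-24.55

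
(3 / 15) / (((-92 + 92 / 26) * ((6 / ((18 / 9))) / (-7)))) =91 / 17250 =0.01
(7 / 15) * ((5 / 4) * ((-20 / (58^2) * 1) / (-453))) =35 / 4571676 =0.00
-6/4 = -1.50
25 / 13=1.92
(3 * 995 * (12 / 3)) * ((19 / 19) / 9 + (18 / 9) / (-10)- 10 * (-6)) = 2146016 / 3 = 715338.67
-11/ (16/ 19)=-209/ 16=-13.06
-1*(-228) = 228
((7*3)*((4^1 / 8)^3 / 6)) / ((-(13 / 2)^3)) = -7 / 4394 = -0.00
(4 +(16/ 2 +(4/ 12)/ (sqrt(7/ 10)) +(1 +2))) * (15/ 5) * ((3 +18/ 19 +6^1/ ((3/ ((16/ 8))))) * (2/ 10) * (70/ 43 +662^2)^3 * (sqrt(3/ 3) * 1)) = 1010497143945156943361528 * sqrt(70)/ 52872155 +9094474295506412490253752/ 1510633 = 6180210093864758544.94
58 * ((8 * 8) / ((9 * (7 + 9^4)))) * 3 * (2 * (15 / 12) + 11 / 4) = 812 / 821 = 0.99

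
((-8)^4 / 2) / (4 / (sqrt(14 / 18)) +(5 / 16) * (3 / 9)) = -3440640 / 331601 +56623104 * sqrt(7) / 331601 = 441.40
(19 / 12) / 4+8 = 403 / 48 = 8.40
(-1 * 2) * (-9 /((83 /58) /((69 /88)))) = 18009 /1826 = 9.86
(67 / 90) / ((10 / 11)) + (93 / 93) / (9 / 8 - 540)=352223 / 431100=0.82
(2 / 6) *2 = 2 / 3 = 0.67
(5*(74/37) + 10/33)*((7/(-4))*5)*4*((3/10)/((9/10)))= -11900/99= -120.20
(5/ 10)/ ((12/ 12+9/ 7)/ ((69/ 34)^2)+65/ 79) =2632833/ 7254878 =0.36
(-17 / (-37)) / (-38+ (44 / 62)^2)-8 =-10682401 / 1333258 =-8.01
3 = 3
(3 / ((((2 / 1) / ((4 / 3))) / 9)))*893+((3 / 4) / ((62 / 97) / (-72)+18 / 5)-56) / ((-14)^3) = 2765560016417 / 172051544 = 16074.02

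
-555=-555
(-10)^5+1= -99999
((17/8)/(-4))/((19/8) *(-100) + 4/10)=85/37936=0.00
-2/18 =-1/9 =-0.11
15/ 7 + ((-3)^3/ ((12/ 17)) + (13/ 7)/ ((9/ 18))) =-32.39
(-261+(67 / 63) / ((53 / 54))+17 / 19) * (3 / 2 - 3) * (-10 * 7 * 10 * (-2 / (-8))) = -68469150 / 1007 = -67993.20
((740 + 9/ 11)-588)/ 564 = 1681/ 6204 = 0.27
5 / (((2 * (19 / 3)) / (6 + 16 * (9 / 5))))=261 / 19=13.74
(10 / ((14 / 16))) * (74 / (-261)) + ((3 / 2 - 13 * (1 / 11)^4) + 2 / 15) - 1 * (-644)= 171834166451 / 267491070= 642.39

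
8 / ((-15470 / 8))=-32 / 7735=-0.00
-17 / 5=-3.40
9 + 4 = 13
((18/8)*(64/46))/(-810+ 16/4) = -36/9269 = -0.00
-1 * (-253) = 253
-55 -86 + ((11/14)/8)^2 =-1768583/12544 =-140.99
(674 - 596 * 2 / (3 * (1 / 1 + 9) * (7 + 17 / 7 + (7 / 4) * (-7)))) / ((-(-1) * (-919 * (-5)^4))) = -815378 / 680634375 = -0.00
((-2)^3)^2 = 64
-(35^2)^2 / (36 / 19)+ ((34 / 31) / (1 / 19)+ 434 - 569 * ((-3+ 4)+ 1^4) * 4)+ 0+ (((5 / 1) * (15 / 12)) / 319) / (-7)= -495971942689 / 623007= -796093.69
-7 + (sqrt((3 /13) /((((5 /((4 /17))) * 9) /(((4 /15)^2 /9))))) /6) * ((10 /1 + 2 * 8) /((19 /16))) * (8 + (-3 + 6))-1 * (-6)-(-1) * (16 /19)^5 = -1427523 /2476099 + 1408 * sqrt(3315) /654075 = -0.45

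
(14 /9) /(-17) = -14 /153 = -0.09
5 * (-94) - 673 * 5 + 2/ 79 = -302963/ 79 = -3834.97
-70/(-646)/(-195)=-7/12597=-0.00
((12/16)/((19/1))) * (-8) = -6/19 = -0.32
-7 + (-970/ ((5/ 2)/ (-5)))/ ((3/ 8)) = 15499/ 3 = 5166.33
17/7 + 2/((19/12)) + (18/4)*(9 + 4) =16543/266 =62.19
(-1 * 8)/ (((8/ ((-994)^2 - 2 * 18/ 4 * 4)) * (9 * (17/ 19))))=-18772000/ 153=-122692.81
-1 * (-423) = 423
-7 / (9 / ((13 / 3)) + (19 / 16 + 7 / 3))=-624 / 499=-1.25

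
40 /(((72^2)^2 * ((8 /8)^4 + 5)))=5 /20155392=0.00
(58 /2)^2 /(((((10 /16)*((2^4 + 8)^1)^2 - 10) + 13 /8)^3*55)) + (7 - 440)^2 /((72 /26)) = 3548093330809727 /52405683660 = 67704.36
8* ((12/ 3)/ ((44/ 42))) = 336/ 11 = 30.55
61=61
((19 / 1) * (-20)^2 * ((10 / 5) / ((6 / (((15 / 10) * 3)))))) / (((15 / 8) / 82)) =498560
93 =93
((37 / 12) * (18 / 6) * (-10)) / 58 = -185 / 116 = -1.59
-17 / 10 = -1.70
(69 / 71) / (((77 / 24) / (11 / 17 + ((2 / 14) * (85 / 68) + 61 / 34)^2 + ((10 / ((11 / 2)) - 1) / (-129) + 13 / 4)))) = 172642935915 / 73237604902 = 2.36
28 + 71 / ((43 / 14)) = 2198 / 43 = 51.12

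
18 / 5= 3.60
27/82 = 0.33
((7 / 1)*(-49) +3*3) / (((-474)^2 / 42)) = -0.06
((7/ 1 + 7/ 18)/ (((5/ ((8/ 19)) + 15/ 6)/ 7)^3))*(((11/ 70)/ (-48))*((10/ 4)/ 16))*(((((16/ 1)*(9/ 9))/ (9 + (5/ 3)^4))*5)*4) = -1720488/ 205926475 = -0.01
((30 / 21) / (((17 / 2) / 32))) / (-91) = -640 / 10829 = -0.06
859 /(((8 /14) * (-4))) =-6013 /16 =-375.81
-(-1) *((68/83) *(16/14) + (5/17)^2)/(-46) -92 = -30902723/335818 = -92.02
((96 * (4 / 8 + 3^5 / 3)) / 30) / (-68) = -326 / 85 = -3.84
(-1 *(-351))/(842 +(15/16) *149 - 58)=5616/14779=0.38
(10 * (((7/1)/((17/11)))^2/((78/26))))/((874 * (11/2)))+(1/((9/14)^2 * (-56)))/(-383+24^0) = 112068971/7815516012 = 0.01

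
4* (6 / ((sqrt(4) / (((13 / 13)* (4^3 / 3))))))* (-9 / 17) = -2304 / 17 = -135.53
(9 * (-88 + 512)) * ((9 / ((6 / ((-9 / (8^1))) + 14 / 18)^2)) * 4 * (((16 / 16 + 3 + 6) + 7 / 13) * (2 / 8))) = 17439.96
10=10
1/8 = 0.12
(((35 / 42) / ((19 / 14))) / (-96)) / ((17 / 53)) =-1855 / 93024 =-0.02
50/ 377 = 0.13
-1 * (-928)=928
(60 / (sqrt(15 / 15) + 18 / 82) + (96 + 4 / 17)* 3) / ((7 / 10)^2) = 574440 / 833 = 689.60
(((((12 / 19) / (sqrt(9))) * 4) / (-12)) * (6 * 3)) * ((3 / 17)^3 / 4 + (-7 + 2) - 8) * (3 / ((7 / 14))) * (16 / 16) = 9196164 / 93347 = 98.52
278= 278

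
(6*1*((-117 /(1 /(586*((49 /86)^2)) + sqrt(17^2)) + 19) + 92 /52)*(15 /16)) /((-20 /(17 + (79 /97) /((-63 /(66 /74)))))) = -76824897167353 /1157668040984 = -66.36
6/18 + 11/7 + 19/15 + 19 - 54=-1114/35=-31.83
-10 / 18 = -5 / 9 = -0.56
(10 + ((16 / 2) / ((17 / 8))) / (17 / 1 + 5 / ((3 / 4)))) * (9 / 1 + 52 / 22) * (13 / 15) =3985150 / 39831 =100.05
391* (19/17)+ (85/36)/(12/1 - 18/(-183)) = 11615401/26568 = 437.20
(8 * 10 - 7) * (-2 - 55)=-4161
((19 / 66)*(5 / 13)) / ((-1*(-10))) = 19 / 1716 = 0.01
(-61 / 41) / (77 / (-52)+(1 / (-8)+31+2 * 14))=-6344 / 244729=-0.03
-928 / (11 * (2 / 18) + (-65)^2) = -2088 / 9509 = -0.22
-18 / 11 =-1.64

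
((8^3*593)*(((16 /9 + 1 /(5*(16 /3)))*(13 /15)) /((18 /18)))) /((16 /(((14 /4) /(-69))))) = -70529641 /46575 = -1514.32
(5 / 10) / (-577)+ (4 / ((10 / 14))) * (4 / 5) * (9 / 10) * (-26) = -15122141 / 144250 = -104.83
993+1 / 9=8938 / 9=993.11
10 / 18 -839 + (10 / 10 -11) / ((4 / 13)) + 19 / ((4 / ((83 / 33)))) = -340163 / 396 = -859.00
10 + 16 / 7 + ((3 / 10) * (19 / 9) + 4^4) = 56473 / 210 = 268.92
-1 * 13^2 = -169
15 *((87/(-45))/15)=-29/15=-1.93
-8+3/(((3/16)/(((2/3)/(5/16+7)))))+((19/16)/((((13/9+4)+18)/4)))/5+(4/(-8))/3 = -9875969/1481220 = -6.67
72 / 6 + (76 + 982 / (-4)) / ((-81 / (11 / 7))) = 5779 / 378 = 15.29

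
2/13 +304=3954/13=304.15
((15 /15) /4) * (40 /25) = 2 /5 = 0.40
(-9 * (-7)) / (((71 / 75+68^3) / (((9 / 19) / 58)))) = 42525 / 25987883042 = 0.00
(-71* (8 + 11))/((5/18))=-24282/5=-4856.40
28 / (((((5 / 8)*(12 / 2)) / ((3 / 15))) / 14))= 1568 / 75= 20.91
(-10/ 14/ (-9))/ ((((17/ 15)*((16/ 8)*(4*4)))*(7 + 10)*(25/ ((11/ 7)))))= 11/ 1359456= 0.00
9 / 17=0.53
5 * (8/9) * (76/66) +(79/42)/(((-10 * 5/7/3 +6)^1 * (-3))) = 4.94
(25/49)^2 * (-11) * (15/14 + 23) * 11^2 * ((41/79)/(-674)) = 34106875/5311012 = 6.42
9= 9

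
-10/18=-5/9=-0.56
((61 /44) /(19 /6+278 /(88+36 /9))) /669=23 /68684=0.00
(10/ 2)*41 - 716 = -511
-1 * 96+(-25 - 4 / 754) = -45619 / 377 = -121.01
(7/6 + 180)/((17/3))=1087/34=31.97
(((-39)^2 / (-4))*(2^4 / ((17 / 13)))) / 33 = -26364 / 187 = -140.98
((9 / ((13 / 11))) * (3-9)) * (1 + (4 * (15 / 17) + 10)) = -11286 / 17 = -663.88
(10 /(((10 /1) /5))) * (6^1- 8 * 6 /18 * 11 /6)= 50 /9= 5.56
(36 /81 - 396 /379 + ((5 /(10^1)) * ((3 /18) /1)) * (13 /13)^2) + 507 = 6910453 /13644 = 506.48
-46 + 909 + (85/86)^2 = 6389973/7396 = 863.98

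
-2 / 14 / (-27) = 1 / 189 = 0.01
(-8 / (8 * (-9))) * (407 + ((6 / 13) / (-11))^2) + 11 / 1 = 10347230 / 184041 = 56.22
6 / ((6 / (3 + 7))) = 10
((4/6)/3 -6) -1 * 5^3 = -1177/9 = -130.78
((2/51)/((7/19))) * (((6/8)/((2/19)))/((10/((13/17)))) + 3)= 30533/80920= 0.38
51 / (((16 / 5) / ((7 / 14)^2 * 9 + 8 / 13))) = 37995 / 832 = 45.67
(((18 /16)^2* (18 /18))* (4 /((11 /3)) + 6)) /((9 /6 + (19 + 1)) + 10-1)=3159 /10736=0.29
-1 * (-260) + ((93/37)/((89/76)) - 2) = 856662/3293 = 260.15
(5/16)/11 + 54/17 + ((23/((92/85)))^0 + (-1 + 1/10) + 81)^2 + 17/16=123073627/18700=6581.48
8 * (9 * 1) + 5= 77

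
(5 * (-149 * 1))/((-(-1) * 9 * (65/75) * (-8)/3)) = 35.82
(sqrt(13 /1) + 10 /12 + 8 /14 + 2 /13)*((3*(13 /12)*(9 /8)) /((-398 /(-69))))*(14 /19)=176157 /241984 + 56511*sqrt(13) /120992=2.41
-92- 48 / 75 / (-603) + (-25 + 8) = -1643159 / 15075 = -109.00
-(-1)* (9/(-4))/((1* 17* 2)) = -0.07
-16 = -16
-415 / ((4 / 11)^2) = -50215 / 16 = -3138.44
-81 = -81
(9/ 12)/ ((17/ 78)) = 117/ 34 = 3.44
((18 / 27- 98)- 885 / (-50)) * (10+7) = -40613 / 30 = -1353.77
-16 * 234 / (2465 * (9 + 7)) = -0.09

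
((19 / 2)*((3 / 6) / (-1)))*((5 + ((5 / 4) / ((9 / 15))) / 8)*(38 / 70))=-36461 / 2688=-13.56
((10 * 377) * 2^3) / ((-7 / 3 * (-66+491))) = -18096 / 595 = -30.41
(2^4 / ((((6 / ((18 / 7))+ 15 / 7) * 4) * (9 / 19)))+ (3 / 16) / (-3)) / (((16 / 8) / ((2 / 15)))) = 823 / 6768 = 0.12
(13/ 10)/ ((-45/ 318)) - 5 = -14.19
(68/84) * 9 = 51/7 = 7.29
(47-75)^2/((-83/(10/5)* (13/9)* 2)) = -7056/1079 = -6.54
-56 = -56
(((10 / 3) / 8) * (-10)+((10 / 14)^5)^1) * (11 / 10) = -883135 / 201684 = -4.38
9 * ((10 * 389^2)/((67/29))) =394947810/67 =5894743.43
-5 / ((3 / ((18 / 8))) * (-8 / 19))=285 / 32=8.91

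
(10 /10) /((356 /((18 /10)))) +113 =201149 /1780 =113.01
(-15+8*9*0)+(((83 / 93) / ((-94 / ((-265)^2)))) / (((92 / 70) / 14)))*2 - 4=-1429935502 / 100533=-14223.54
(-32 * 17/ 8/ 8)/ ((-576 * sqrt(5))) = 17 * sqrt(5)/ 5760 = 0.01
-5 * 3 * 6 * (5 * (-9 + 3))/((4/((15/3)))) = 3375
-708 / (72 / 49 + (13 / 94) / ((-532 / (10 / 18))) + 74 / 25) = -55763920800 / 348858721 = -159.85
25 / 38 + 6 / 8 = 107 / 76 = 1.41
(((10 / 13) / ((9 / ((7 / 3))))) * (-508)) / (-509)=35560 / 178659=0.20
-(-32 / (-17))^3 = -6.67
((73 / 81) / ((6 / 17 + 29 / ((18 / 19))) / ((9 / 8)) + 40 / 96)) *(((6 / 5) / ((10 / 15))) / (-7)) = -44676 / 5386325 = -0.01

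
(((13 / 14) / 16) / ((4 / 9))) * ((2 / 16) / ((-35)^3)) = -117 / 307328000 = -0.00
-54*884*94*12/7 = -53846208/7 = -7692315.43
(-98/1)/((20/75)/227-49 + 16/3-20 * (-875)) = -333690/59438819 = -0.01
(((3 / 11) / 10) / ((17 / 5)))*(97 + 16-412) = -897 / 374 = -2.40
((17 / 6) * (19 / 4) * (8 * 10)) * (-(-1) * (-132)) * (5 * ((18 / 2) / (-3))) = 2131800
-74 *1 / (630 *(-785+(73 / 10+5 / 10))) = 37 / 244818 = 0.00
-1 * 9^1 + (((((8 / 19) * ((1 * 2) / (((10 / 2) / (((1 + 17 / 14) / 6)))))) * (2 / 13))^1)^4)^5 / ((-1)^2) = -170595494088145622253945745616950096591700592628149507224156686236879655063294232951407049 / 18955054898682846917105082846327788510189040794432974883321790044391577797031402587890625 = -9.00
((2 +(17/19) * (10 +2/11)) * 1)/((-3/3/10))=-23220/209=-111.10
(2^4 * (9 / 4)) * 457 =16452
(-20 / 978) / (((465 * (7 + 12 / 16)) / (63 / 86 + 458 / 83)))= -178468 / 5031529803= -0.00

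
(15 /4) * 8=30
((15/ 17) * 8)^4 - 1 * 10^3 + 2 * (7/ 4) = 248262647/ 167042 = 1486.23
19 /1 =19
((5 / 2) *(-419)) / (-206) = 2095 / 412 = 5.08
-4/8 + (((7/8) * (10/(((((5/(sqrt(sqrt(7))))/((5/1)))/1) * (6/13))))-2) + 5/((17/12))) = 35/34 + 455 * 7^(1/4)/24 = 31.87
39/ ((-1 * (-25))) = 39/ 25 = 1.56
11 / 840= 0.01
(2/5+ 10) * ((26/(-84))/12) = -169/630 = -0.27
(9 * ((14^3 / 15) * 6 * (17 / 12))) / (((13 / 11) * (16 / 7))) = 1346961 / 260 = 5180.62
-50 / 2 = -25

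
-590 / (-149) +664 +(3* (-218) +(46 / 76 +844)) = 4861195 / 5662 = 858.56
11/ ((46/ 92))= 22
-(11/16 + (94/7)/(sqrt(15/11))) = -94* sqrt(165)/105 - 11/16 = -12.19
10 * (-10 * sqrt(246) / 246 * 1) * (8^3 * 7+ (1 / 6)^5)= -696729625 * sqrt(246) / 478224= -22850.75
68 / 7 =9.71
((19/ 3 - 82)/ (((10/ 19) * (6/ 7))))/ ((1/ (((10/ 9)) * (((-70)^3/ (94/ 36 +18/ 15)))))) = 16772777.78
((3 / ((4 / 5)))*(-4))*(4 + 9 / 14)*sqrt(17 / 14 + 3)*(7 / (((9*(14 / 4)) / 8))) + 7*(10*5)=350 - 1300*sqrt(826) / 147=95.83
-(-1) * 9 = 9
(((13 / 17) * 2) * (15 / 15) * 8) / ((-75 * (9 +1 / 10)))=-32 / 1785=-0.02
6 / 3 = 2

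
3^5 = 243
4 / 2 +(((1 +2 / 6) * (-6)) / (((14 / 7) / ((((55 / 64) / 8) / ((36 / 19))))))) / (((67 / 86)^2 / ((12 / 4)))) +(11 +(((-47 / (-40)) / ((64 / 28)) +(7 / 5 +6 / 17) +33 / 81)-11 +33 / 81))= 522319949 / 131868864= 3.96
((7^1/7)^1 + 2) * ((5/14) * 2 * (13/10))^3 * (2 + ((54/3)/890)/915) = 255592389/53204200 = 4.80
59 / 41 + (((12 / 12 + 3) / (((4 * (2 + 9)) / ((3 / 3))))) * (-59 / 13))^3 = 164107674 / 119892487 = 1.37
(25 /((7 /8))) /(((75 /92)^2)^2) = 64.69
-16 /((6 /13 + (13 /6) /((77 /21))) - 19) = 4576 /5133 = 0.89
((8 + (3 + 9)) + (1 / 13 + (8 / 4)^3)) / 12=365 / 156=2.34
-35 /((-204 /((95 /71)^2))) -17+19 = 2372603 /1028364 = 2.31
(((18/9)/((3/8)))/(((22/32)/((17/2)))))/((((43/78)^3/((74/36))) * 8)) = 88442432/874577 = 101.13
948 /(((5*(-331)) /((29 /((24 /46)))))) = -31.84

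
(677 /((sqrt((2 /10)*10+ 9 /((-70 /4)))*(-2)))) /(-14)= 677*sqrt(455) /728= 19.84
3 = 3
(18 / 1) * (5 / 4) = 22.50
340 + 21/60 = 6807/20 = 340.35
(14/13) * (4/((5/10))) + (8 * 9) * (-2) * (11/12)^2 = -1461/13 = -112.38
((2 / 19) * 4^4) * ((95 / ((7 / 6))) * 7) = 15360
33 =33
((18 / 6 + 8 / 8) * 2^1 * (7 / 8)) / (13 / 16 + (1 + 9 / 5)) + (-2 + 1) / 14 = 7551 / 4046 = 1.87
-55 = -55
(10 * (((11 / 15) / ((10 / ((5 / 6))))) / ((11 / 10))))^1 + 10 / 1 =95 / 9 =10.56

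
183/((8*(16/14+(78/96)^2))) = 13664/1077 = 12.69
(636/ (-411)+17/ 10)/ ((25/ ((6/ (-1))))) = -627/ 17125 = -0.04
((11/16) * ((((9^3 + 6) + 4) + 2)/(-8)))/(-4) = 8151/512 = 15.92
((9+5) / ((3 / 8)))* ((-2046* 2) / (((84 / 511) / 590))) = -1644929440 / 3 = -548309813.33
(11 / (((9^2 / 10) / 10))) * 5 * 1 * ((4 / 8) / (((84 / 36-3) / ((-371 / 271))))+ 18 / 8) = 1628000 / 7317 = 222.50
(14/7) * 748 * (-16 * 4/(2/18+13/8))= -6893568/125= -55148.54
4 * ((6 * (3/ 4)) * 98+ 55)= 1984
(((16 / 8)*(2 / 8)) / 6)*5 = 5 / 12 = 0.42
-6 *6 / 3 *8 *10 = -960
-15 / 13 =-1.15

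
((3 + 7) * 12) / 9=13.33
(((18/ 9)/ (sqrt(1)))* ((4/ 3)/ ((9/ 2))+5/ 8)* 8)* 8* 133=423472/ 27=15684.15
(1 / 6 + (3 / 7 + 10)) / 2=5.30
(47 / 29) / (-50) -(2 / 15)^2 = -131 / 2610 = -0.05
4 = 4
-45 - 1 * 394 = -439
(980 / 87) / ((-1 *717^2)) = -980 / 44725743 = -0.00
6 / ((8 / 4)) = 3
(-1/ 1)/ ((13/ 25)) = -25/ 13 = -1.92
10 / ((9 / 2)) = 20 / 9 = 2.22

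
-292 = -292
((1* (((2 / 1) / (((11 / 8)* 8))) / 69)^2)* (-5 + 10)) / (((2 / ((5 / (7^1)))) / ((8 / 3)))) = 400 / 12097701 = 0.00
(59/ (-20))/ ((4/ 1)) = -59/ 80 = -0.74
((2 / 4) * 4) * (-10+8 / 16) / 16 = -19 / 16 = -1.19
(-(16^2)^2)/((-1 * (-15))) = -65536/15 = -4369.07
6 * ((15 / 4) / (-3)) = -15 / 2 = -7.50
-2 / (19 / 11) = -22 / 19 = -1.16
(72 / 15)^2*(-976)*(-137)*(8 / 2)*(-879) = -270795681792 / 25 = -10831827271.68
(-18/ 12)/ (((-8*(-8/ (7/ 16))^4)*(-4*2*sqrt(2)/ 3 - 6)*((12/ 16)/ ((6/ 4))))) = -3969/ 4294967296 +441*sqrt(2)/ 1073741824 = -0.00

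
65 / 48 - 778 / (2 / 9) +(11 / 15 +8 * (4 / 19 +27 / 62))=-164625237 / 47120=-3493.74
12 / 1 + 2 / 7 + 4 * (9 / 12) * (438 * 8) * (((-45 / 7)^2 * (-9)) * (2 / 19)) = -383150962 / 931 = -411547.76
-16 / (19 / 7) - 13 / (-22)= -2217 / 418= -5.30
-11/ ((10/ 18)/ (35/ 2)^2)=-6063.75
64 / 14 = 32 / 7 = 4.57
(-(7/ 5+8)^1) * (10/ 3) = -94/ 3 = -31.33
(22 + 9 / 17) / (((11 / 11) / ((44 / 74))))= 8426 / 629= 13.40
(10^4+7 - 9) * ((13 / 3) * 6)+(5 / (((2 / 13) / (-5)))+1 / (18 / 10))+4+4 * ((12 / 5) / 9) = 23381201 / 90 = 259791.12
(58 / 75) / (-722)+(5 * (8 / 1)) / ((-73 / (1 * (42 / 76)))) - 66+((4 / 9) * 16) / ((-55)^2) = -47568725429 / 717460425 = -66.30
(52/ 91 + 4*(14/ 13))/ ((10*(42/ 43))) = 1591/ 3185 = 0.50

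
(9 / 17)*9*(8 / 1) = 648 / 17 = 38.12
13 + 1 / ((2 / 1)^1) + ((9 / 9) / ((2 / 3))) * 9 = 27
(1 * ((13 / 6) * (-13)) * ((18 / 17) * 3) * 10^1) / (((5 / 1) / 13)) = -39546 / 17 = -2326.24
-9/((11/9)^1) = -81/11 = -7.36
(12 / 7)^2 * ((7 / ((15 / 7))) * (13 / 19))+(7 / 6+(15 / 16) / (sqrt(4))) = 8.20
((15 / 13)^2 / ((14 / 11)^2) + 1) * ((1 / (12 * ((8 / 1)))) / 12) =60349 / 38158848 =0.00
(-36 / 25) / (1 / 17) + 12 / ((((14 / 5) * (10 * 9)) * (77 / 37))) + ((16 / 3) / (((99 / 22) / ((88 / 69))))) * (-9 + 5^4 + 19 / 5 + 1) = 22942658821 / 25103925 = 913.91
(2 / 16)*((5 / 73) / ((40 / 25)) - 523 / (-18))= 152941 / 42048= 3.64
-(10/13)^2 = -100/169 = -0.59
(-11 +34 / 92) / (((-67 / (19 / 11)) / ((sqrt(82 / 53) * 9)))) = 83619 * sqrt(4346) / 1796806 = 3.07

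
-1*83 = -83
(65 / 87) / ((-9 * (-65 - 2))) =0.00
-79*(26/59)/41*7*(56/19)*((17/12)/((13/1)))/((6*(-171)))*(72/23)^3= 606477312/10624942253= 0.06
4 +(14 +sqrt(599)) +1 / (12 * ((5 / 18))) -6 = 36.77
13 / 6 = 2.17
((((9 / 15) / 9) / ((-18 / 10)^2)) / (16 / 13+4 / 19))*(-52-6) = -0.83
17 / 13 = 1.31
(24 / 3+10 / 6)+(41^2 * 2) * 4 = 40373 / 3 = 13457.67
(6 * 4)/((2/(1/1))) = 12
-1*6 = -6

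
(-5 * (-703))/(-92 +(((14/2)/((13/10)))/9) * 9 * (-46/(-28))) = -45695/1081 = -42.27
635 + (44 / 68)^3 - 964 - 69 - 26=-2081781 / 4913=-423.73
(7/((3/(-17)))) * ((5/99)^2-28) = 32653957/29403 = 1110.57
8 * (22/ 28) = 44/ 7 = 6.29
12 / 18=2 / 3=0.67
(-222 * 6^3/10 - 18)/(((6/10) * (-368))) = 4011/184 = 21.80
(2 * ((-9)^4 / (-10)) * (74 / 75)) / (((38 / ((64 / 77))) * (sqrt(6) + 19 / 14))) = 10357632 / 1120625 -145006848 * sqrt(6) / 21291875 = -7.44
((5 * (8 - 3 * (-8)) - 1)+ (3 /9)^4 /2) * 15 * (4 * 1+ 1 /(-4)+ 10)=32795.02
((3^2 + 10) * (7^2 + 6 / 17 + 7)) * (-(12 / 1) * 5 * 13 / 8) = -104393.82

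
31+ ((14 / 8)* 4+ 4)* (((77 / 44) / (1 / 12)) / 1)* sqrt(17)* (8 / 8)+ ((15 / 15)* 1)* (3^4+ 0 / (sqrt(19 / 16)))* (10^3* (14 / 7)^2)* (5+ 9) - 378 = 231* sqrt(17)+ 4535653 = 4536605.44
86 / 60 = 43 / 30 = 1.43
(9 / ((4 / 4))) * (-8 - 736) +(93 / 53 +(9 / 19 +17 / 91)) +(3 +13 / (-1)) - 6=-614846221 / 91637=-6709.58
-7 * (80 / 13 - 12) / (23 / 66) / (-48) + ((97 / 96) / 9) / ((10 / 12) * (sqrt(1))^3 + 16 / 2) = -5553805 / 2281968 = -2.43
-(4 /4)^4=-1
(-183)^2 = 33489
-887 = -887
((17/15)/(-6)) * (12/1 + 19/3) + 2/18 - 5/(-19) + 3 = -91/1026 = -0.09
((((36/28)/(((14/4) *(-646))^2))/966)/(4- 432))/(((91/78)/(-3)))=27/17261035659532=0.00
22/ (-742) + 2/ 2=360/ 371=0.97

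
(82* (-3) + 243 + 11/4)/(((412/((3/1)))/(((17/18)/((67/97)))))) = -1649/662496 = -0.00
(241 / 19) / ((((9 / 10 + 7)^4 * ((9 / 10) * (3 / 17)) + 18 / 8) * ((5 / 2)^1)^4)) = 10488320 / 20054066553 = 0.00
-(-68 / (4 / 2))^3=39304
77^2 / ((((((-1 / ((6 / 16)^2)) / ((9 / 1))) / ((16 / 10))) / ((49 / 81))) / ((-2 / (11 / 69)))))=91117.95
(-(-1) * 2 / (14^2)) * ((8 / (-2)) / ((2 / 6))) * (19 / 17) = -114 / 833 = -0.14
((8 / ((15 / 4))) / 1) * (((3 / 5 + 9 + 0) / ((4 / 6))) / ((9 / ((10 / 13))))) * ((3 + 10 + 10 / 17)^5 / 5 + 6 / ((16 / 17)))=243282.30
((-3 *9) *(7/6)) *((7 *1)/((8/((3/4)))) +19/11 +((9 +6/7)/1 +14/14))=-293625/704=-417.08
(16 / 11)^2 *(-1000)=-256000 / 121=-2115.70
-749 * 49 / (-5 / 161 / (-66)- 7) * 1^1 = 389984826 / 74377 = 5243.35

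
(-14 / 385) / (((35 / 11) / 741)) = -1482 / 175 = -8.47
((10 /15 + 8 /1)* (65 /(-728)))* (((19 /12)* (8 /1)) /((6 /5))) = -6175 /756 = -8.17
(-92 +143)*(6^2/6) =306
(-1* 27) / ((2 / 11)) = -297 / 2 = -148.50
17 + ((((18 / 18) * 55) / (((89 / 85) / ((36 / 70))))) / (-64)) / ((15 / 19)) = 328253 / 19936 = 16.47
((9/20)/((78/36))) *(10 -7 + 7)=27/13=2.08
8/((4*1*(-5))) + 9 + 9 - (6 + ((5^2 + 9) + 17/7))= -869/35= -24.83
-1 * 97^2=-9409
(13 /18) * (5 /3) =65 /54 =1.20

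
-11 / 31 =-0.35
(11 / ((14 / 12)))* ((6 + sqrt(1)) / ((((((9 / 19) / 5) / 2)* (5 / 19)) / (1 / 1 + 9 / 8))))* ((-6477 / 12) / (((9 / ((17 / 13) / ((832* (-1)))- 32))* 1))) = 50447475540077 / 2336256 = 21593299.51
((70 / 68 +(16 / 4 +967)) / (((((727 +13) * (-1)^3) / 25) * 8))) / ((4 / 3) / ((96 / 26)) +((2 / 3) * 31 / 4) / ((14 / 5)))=-10410435 / 5595584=-1.86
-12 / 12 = -1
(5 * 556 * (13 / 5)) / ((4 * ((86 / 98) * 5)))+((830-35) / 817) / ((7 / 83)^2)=109817308 / 200165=548.63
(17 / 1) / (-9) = -17 / 9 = -1.89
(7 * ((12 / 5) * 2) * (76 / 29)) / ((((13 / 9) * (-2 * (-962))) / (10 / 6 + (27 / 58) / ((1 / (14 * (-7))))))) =-36618624 / 26293865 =-1.39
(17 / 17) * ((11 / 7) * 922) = 1448.86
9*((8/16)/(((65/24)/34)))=3672/65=56.49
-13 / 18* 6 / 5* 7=-91 / 15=-6.07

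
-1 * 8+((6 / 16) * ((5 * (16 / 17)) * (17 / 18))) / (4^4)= -6139 / 768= -7.99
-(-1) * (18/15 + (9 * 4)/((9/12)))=246/5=49.20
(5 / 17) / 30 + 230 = 23461 / 102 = 230.01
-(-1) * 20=20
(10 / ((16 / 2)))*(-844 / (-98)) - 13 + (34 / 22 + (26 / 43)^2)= -645079 / 1993222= -0.32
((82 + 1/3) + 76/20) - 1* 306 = -3298/15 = -219.87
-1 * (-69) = 69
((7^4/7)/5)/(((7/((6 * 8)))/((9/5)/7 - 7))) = -79296/25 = -3171.84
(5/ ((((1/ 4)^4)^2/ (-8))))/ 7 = -2621440/ 7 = -374491.43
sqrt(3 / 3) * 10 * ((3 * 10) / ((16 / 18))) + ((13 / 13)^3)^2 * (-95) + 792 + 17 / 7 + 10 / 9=130793 / 126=1038.04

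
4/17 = 0.24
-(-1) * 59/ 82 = 59/ 82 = 0.72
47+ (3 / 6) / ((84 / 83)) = 7979 / 168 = 47.49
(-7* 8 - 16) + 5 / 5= -71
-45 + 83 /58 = -43.57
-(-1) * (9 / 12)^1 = 0.75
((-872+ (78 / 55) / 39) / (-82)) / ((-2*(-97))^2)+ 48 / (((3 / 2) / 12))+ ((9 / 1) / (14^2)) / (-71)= 56689842659883 / 147629938610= 384.00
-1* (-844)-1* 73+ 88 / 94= 36281 / 47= 771.94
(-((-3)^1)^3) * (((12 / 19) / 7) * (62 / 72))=279 / 133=2.10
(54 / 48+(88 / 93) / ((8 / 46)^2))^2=581436769 / 553536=1050.40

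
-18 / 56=-9 / 28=-0.32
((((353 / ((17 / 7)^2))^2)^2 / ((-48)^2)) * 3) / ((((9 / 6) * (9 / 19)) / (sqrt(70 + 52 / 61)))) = 1700735365460041939 * sqrt(263642) / 4411803842045568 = 197937.39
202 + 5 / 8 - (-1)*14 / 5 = 8217 / 40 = 205.42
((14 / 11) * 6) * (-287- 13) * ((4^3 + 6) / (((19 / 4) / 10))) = -70560000 / 209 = -337607.66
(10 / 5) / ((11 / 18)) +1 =47 / 11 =4.27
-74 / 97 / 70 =-37 / 3395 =-0.01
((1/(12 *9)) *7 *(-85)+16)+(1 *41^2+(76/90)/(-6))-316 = 27507/20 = 1375.35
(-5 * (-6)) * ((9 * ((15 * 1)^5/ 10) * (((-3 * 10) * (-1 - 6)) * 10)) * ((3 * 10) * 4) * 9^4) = 33899292787500000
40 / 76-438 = -8312 / 19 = -437.47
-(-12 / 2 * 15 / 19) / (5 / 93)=1674 / 19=88.11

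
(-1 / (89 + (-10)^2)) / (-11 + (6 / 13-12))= 13 / 55377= 0.00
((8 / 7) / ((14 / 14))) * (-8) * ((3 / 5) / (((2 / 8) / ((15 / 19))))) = -17.32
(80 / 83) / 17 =80 / 1411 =0.06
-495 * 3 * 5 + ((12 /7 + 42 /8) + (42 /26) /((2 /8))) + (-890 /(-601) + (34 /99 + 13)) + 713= -144754221935 /21657636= -6683.75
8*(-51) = -408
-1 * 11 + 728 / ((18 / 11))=3905 / 9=433.89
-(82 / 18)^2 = -1681 / 81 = -20.75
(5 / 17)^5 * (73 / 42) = 228125 / 59633994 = 0.00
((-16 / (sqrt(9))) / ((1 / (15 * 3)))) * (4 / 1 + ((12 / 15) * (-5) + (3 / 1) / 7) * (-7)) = -6960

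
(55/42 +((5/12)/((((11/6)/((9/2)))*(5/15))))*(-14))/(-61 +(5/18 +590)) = -57720/733579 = -0.08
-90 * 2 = -180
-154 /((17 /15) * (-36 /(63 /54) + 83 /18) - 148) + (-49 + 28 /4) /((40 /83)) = -579720477 /6718780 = -86.28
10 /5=2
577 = 577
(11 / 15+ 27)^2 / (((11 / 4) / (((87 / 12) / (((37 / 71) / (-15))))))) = -356322304 / 6105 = -58365.65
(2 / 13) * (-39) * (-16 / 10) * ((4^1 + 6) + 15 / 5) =624 / 5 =124.80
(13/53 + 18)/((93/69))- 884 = -1430171/1643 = -870.46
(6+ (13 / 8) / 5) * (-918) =-116127 / 20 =-5806.35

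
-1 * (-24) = 24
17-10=7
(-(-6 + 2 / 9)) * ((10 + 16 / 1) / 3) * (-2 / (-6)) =16.69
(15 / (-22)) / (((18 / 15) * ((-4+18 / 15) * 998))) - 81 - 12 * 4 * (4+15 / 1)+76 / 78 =-23784754277 / 23975952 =-992.03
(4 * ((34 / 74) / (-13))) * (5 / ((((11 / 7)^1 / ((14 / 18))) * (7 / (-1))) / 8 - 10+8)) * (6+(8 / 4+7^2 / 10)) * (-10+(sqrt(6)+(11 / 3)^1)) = -1555568 / 101491+245616 * sqrt(6) / 101491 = -9.40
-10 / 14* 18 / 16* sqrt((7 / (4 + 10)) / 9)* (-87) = 1305* sqrt(2) / 112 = 16.48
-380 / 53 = -7.17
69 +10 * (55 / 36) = 1517 / 18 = 84.28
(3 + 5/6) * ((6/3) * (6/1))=46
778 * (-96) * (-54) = 4033152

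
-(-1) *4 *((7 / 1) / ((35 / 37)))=148 / 5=29.60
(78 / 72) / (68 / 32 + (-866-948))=-2 / 3345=-0.00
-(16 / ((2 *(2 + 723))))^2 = -64 / 525625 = -0.00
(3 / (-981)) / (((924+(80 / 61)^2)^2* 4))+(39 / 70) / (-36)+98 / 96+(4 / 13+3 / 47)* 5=950193461052934449059 / 331891096338156089280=2.86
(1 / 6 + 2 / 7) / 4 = 19 / 168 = 0.11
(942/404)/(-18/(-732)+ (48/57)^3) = 197065929/52549189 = 3.75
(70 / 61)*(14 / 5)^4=537824 / 7625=70.53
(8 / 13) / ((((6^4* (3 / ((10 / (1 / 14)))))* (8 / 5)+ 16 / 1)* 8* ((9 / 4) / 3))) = 175 / 103116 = 0.00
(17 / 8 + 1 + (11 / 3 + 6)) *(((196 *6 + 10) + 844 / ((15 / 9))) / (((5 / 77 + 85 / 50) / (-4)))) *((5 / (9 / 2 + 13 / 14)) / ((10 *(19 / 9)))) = -700116263 / 327066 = -2140.60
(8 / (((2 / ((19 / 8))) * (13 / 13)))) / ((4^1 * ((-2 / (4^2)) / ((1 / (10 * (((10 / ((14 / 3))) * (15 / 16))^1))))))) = -1064 / 1125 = -0.95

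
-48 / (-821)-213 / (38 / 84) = -7343754 / 15599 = -470.78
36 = 36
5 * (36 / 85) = 36 / 17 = 2.12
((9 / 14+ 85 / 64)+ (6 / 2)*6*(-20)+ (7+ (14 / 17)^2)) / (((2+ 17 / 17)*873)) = -1680023 / 12558784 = -0.13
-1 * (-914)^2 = -835396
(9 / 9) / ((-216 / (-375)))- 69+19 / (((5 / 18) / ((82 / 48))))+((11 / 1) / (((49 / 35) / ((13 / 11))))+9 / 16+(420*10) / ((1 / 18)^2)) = 6858731549 / 5040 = 1360859.43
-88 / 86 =-44 / 43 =-1.02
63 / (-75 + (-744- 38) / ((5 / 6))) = -0.06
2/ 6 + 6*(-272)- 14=-4937/ 3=-1645.67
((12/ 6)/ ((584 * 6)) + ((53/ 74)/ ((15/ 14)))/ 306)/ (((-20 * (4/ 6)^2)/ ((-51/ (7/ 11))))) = 1503007/ 60502400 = 0.02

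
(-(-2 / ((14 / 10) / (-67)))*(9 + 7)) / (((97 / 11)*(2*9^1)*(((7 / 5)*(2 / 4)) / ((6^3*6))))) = -84902400 / 4753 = -17862.91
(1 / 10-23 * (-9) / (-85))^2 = 157609 / 28900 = 5.45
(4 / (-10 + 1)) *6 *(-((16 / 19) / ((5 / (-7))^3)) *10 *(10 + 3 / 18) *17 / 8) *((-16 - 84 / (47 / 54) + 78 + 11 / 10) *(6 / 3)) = 89366652368 / 1004625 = 88955.23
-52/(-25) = 52/25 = 2.08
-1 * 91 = -91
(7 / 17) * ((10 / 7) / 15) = 2 / 51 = 0.04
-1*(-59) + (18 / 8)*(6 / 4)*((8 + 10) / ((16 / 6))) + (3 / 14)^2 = 128305 / 1568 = 81.83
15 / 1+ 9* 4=51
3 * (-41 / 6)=-20.50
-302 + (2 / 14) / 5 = -10569 / 35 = -301.97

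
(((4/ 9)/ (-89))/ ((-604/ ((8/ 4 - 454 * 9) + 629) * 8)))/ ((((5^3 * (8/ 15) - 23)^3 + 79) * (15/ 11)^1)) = -7601/ 241926082688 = -0.00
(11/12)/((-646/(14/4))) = -77/15504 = -0.00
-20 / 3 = -6.67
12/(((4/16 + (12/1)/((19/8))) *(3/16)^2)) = 77824/1209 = 64.37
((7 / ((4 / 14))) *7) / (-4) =-343 / 8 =-42.88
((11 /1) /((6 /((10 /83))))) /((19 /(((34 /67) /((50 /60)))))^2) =152592 /672519535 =0.00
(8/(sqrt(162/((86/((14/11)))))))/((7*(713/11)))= 44*sqrt(6622)/314433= 0.01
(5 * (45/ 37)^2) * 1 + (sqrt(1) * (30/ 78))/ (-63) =8285530/ 1121211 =7.39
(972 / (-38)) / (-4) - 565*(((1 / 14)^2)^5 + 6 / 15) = -1206915047898095 / 5495838444544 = -219.61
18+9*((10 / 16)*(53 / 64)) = 11601 / 512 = 22.66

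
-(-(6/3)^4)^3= 4096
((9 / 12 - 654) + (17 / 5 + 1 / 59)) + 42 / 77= -8427753 / 12980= -649.29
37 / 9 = 4.11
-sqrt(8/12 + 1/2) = -sqrt(42)/6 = -1.08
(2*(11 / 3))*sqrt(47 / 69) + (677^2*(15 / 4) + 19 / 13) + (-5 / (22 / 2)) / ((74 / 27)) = 22*sqrt(3243) / 207 + 36375308507 / 21164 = 1718741.10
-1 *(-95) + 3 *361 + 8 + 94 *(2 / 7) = 1212.86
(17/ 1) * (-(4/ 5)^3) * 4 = -4352/ 125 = -34.82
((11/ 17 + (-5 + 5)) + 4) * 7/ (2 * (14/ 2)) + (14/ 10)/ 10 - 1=622/ 425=1.46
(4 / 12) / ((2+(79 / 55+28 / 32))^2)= 193600 / 10795827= 0.02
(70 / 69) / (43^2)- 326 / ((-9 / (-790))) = -10952403370 / 382743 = -28615.56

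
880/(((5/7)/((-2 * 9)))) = -22176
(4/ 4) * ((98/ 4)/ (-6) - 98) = -1225/ 12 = -102.08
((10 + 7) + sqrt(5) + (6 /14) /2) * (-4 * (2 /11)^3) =-3856 /9317 - 32 * sqrt(5) /1331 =-0.47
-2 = -2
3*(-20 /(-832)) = 15 /208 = 0.07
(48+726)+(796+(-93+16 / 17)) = 25125 / 17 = 1477.94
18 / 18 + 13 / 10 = 23 / 10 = 2.30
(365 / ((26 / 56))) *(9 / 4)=22995 / 13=1768.85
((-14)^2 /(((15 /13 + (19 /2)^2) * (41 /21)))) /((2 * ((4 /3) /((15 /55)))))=4914 /43747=0.11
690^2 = 476100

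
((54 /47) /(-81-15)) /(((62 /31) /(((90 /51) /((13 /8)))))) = -135 /20774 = -0.01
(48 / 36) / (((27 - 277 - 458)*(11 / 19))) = -19 / 5841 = -0.00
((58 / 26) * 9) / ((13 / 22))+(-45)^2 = 347967 / 169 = 2058.98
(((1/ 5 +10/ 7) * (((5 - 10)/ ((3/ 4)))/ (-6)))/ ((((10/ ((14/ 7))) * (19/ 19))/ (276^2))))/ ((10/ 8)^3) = 61753344/ 4375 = 14115.05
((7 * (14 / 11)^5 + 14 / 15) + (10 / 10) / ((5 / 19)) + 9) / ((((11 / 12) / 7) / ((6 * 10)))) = 30121736736 / 1771561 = 17002.94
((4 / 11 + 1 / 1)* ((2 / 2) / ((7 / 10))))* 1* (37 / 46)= 2775 / 1771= 1.57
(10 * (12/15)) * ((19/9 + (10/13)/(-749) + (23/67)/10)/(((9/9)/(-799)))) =-13707.08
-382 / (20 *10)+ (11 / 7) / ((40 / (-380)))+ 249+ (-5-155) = 50513 / 700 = 72.16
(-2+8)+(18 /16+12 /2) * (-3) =-123 /8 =-15.38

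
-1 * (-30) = 30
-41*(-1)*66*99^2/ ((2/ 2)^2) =26521506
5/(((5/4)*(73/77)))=308/73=4.22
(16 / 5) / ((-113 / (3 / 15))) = -0.01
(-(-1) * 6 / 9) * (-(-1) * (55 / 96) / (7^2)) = 55 / 7056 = 0.01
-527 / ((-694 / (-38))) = -10013 / 347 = -28.86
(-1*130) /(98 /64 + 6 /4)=-4160 /97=-42.89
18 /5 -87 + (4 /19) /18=-71297 /855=-83.39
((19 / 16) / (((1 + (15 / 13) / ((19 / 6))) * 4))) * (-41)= -192413 / 21568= -8.92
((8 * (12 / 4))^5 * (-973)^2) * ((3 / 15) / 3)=2512815685632 / 5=502563137126.40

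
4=4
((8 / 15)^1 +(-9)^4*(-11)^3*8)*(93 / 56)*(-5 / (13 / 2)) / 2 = 4060701284 / 91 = 44623091.03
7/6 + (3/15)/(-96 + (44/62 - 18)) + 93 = 4960607/52680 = 94.16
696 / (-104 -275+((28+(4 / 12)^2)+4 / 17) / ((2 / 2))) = -1836 / 925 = -1.98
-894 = -894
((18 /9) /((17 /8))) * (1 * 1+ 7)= 128 /17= 7.53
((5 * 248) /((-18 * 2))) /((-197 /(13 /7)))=4030 /12411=0.32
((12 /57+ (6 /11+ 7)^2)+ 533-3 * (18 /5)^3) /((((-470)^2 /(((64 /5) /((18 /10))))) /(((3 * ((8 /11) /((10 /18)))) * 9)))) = 0.51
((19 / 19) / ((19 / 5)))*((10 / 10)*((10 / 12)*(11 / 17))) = 275 / 1938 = 0.14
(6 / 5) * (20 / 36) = 2 / 3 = 0.67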